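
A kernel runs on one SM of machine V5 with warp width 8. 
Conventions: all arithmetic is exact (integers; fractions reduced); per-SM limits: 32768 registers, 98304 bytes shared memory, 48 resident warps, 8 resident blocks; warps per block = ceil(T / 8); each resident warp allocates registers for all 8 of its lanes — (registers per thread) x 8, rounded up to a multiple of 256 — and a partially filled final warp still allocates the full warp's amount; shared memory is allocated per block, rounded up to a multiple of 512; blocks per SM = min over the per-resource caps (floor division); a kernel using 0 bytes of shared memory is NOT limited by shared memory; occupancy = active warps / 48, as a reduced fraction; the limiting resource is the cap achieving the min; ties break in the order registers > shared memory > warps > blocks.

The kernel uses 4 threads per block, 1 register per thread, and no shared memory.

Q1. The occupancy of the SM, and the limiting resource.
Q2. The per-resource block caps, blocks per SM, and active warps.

Answer: occupancy 1/6, limited by blocks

registers: 128 blocks
shared memory: no limit (kernel uses none)
warps: 48 blocks
blocks: 8 blocks

Answer: 8 blocks, 8 active warps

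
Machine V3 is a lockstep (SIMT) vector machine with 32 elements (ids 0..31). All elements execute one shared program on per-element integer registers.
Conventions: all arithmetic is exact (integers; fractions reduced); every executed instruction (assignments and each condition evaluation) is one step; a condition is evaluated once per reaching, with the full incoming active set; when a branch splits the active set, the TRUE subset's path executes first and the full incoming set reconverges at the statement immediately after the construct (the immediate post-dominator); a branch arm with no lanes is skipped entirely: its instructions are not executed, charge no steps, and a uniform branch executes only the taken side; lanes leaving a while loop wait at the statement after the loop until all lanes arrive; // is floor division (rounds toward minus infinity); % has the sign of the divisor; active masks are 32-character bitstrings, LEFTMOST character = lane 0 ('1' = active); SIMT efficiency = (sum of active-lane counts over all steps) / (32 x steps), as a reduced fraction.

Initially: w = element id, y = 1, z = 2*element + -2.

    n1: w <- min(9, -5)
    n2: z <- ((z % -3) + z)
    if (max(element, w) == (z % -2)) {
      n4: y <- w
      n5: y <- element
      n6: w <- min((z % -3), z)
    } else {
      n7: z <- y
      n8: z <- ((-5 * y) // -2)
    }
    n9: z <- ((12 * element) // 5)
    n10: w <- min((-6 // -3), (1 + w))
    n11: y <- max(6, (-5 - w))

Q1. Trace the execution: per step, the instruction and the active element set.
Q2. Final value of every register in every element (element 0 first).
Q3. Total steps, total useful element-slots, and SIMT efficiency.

step 0: w <- min(9, -5)              11111111111111111111111111111111
step 1: z <- ((z % -3) + z)          11111111111111111111111111111111
step 2: eval (max(element, w) == (z % -2)) 11111111111111111111111111111111
step 3: y <- w                       10000000000000000000000000000000
step 4: y <- element                 10000000000000000000000000000000
step 5: w <- min((z % -3), z)        10000000000000000000000000000000
step 6: z <- y                       01111111111111111111111111111111
step 7: z <- ((-5 * y) // -2)        01111111111111111111111111111111
step 8: z <- ((12 * element) // 5)   11111111111111111111111111111111
step 9: w <- min((-6 // -3), (1 + w)) 11111111111111111111111111111111
step 10: y <- max(6, (-5 - w))        11111111111111111111111111111111

Answer: 11 steps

w: -3,-4,-4,-4,-4,-4,-4,-4,-4,-4,-4,-4,-4,-4,-4,-4,-4,-4,-4,-4,-4,-4,-4,-4,-4,-4,-4,-4,-4,-4,-4,-4
y: 6,6,6,6,6,6,6,6,6,6,6,6,6,6,6,6,6,6,6,6,6,6,6,6,6,6,6,6,6,6,6,6
z: 0,2,4,7,9,12,14,16,19,21,24,26,28,31,33,36,38,40,43,45,48,50,52,55,57,60,62,64,67,69,72,74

steps = 11; useful = 257; efficiency = 257/352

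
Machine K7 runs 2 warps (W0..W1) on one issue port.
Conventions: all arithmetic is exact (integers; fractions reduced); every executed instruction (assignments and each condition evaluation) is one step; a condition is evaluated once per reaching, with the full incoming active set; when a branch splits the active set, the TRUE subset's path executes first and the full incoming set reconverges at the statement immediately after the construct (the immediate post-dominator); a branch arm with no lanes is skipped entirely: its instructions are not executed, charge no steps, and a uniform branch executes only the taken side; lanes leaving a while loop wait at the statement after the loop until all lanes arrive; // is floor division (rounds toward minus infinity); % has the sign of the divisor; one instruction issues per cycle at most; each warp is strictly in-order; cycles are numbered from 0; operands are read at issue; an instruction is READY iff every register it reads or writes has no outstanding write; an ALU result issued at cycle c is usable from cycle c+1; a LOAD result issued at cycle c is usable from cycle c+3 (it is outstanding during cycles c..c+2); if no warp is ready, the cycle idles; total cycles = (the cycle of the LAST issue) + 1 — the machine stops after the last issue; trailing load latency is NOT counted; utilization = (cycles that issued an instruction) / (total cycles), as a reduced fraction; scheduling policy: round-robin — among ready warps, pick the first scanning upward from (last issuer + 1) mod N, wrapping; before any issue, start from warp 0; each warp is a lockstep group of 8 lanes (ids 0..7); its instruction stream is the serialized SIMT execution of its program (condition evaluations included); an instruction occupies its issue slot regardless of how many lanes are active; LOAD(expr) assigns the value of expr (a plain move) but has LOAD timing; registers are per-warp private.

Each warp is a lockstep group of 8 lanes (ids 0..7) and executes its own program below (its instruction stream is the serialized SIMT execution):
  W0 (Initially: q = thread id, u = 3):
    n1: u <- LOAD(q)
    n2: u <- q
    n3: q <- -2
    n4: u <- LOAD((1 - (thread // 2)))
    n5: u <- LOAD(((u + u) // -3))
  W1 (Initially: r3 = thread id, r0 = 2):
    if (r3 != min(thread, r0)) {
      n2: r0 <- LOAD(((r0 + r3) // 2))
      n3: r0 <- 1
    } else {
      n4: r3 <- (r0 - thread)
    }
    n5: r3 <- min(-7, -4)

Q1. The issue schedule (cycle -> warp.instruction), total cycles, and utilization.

cycle 0: W0.I0
cycle 1: W1.I0
cycle 2: W1.I1
cycle 3: W0.I1
cycle 4: W0.I2
cycle 5: W1.I2
cycle 6: W0.I3
cycle 7: W1.I3
cycle 8: W1.I4
cycle 9: W0.I4

Answer: 10 cycles, utilization 1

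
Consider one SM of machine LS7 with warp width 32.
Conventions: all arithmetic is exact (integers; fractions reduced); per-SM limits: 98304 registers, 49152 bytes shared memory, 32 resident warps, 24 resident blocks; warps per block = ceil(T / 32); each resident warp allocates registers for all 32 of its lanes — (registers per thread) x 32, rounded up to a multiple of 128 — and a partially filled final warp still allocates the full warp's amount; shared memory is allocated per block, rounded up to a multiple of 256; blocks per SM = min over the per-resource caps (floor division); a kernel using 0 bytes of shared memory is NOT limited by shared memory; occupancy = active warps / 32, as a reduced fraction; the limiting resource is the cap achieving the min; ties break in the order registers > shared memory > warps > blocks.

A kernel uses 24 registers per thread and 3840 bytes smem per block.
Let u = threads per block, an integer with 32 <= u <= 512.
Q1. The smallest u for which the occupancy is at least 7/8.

Answer: u = 65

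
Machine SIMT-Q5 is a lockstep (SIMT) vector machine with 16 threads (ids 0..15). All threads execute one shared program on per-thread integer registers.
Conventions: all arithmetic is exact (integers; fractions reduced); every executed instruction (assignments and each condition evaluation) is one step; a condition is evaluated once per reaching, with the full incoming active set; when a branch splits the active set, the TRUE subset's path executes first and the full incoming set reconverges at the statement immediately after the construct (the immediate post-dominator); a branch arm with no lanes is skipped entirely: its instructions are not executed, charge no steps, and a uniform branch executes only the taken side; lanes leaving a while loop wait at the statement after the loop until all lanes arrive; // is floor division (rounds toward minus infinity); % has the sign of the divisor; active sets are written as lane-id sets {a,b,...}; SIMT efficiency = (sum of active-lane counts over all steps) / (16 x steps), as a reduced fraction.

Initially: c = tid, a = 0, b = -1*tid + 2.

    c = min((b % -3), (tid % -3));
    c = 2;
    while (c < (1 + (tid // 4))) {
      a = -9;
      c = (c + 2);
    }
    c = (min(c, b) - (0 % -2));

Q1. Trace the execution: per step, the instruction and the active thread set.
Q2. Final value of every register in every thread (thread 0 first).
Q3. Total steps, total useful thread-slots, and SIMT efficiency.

step 0: c <- min((b % -3), (tid % -3)) {0,1,2,3,4,5,6,7,8,9,10,11,12,13,14,15}
step 1: c <- 2                       {0,1,2,3,4,5,6,7,8,9,10,11,12,13,14,15}
step 2: eval (c < (1 + (tid // 4)))  {0,1,2,3,4,5,6,7,8,9,10,11,12,13,14,15}
step 3: a <- -9                      {8,9,10,11,12,13,14,15}
step 4: c <- (c + 2)                 {8,9,10,11,12,13,14,15}
step 5: eval (c < (1 + (tid // 4)))  {8,9,10,11,12,13,14,15}
step 6: c <- (min(c, b) - (0 % -2))  {0,1,2,3,4,5,6,7,8,9,10,11,12,13,14,15}

Answer: 7 steps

c: 2,1,0,-1,-2,-3,-4,-5,-6,-7,-8,-9,-10,-11,-12,-13
a: 0,0,0,0,0,0,0,0,-9,-9,-9,-9,-9,-9,-9,-9
b: 2,1,0,-1,-2,-3,-4,-5,-6,-7,-8,-9,-10,-11,-12,-13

steps = 7; useful = 88; efficiency = 88/112 = 11/14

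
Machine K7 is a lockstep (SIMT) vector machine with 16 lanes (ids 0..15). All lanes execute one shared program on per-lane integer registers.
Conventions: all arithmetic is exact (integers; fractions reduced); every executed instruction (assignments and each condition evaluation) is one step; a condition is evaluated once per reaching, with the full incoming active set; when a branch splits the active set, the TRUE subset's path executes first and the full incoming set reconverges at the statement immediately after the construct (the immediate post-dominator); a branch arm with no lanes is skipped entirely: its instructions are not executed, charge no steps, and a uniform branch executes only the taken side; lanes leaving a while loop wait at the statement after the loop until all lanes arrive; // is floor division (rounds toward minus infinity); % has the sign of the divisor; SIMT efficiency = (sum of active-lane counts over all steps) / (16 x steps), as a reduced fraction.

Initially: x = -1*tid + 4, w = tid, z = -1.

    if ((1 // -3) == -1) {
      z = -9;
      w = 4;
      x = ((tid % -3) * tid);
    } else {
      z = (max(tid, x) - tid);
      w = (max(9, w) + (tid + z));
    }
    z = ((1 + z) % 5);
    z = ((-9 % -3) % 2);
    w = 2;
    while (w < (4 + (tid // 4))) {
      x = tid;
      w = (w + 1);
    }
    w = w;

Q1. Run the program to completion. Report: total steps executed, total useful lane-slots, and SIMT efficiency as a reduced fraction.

Answer: 24 steps, 312 useful, 13/16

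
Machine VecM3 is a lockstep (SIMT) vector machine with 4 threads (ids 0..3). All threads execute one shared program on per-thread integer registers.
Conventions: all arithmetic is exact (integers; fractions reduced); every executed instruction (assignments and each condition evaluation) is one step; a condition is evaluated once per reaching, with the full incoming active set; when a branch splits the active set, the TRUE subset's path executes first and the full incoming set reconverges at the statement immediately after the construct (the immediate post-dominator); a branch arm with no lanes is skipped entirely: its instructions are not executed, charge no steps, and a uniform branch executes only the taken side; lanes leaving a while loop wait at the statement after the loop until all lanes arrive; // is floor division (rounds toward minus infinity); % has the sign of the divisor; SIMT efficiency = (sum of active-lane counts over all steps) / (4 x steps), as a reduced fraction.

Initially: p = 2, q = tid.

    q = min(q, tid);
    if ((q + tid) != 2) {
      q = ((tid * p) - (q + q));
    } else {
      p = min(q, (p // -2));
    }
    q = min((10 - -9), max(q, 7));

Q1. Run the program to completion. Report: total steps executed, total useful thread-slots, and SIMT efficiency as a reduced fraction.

Answer: 5 steps, 16 useful, 4/5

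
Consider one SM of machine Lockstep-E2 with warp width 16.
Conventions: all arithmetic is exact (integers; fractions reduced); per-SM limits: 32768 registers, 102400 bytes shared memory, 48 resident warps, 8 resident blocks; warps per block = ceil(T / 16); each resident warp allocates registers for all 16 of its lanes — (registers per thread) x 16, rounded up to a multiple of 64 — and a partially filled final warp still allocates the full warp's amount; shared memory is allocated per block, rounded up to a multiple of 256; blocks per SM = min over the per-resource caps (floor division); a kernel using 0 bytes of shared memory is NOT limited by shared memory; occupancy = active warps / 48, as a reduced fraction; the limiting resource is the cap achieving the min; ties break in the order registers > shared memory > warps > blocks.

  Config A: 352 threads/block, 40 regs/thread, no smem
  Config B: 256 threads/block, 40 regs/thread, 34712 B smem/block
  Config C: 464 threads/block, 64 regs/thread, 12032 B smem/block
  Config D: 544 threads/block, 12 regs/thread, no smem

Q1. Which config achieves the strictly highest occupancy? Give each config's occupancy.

occupancies: A 11/12, B 2/3, C 29/48, D 17/24

Answer: A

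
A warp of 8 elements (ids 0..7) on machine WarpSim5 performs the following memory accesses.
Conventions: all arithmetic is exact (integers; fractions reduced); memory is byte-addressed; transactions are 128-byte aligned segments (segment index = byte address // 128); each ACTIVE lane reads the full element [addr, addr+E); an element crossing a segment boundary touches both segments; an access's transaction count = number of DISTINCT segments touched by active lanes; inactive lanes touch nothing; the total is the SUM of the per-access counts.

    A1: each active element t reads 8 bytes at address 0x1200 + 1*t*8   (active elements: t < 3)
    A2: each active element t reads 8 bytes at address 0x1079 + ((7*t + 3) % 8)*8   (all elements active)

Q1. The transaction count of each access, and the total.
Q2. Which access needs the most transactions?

A1: 1 transaction
A2: 2 transactions

Answer: 1,2; total 3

Answer: A2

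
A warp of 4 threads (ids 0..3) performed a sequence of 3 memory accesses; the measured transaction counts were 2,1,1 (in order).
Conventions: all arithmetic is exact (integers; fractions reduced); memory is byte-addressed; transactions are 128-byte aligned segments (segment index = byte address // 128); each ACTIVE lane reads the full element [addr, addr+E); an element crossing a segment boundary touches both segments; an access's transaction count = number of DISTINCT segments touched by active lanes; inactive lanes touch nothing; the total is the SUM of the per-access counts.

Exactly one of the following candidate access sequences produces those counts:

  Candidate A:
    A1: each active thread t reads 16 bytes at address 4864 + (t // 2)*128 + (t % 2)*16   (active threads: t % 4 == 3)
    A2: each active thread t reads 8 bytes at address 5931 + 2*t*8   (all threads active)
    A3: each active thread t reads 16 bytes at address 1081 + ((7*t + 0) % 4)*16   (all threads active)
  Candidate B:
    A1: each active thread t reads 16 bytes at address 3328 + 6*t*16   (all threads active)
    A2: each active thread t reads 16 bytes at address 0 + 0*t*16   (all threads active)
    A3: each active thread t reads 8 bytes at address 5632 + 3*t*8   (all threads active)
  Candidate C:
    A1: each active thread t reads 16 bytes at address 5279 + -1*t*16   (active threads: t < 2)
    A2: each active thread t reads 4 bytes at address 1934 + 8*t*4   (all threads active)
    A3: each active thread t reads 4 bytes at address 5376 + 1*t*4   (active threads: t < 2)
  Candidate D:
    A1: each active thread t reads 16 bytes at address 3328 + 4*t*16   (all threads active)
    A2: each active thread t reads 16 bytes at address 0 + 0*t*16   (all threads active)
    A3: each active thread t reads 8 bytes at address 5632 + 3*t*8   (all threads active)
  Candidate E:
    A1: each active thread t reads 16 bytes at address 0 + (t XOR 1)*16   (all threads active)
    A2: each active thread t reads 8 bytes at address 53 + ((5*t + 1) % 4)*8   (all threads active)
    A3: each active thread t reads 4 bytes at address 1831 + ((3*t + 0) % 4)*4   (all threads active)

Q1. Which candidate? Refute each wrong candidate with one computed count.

A: A1 gives 1 transaction, not 2
B: A1 gives 3 transactions, not 2
C: A1 gives 1 transaction, not 2
E: A1 gives 1 transaction, not 2
D: all counts match (2,1,1)

Answer: D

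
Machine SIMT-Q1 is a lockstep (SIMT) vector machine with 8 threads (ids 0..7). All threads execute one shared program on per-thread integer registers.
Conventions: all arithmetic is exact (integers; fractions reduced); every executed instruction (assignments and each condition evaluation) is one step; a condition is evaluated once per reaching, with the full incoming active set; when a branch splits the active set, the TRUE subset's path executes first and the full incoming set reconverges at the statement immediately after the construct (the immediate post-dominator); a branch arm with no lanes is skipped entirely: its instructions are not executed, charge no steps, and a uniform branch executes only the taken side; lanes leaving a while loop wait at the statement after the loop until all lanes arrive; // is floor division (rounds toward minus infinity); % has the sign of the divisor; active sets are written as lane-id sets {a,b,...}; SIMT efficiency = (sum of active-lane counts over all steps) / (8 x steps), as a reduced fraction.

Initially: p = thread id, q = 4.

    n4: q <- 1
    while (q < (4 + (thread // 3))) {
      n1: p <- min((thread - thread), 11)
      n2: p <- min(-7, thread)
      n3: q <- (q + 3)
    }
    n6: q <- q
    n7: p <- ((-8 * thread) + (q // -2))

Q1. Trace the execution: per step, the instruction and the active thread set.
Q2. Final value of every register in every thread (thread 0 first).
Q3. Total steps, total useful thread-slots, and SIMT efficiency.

step 0: q <- 1                       {0,1,2,3,4,5,6,7}
step 1: eval (q < (4 + (thread // 3))) {0,1,2,3,4,5,6,7}
step 2: p <- min((thread - thread), 11) {0,1,2,3,4,5,6,7}
step 3: p <- min(-7, thread)         {0,1,2,3,4,5,6,7}
step 4: q <- (q + 3)                 {0,1,2,3,4,5,6,7}
step 5: eval (q < (4 + (thread // 3))) {0,1,2,3,4,5,6,7}
step 6: p <- min((thread - thread), 11) {3,4,5,6,7}
step 7: p <- min(-7, thread)         {3,4,5,6,7}
step 8: q <- (q + 3)                 {3,4,5,6,7}
step 9: eval (q < (4 + (thread // 3))) {3,4,5,6,7}
step 10: q <- q                       {0,1,2,3,4,5,6,7}
step 11: p <- ((-8 * thread) + (q // -2)) {0,1,2,3,4,5,6,7}

Answer: 12 steps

p: -2,-10,-18,-28,-36,-44,-52,-60
q: 4,4,4,7,7,7,7,7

steps = 12; useful = 84; efficiency = 84/96 = 7/8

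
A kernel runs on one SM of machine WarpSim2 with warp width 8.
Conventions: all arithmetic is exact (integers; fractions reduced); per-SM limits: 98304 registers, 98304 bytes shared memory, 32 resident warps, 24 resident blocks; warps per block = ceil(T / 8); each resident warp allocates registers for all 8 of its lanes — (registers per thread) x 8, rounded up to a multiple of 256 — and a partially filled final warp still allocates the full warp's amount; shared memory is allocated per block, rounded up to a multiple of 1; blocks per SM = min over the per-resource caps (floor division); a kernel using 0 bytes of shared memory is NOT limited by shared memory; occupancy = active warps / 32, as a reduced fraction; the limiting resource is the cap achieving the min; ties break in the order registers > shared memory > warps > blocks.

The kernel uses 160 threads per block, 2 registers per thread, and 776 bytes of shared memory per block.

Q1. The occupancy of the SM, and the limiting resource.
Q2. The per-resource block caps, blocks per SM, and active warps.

Answer: occupancy 5/8, limited by warps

registers: 19 blocks
shared memory: 126 blocks
warps: 1 block
blocks: 24 blocks

Answer: 1 block, 20 active warps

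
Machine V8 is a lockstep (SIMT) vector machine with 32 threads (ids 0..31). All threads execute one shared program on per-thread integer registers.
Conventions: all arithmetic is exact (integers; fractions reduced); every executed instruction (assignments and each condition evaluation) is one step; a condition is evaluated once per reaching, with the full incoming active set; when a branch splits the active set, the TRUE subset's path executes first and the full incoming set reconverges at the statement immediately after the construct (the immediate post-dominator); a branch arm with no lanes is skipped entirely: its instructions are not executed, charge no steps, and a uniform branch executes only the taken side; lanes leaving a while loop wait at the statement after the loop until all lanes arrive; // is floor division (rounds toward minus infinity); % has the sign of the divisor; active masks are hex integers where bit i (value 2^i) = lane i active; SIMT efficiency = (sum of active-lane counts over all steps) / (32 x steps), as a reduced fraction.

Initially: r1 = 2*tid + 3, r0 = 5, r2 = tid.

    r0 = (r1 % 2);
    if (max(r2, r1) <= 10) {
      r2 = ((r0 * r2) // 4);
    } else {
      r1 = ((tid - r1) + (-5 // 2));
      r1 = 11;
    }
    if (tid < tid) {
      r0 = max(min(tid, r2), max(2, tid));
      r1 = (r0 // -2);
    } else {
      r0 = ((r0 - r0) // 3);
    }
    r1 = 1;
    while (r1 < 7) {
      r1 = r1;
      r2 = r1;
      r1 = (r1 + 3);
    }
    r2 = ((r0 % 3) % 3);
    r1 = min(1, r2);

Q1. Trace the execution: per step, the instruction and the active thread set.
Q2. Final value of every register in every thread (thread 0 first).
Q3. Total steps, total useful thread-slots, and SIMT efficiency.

step 0: r0 <- (r1 % 2)               0xffffffff
step 1: eval (max(r2, r1) <= 10)     0xffffffff
step 2: r2 <- ((r0 * r2) // 4)       0x0000000f
step 3: r1 <- ((tid - r1) + (-5 // 2)) 0xfffffff0
step 4: r1 <- 11                     0xfffffff0
step 5: eval (tid < tid)             0xffffffff
step 6: r0 <- ((r0 - r0) // 3)       0xffffffff
step 7: r1 <- 1                      0xffffffff
step 8: eval (r1 < 7)                0xffffffff
step 9: r1 <- r1                     0xffffffff
step 10: r2 <- r1                     0xffffffff
step 11: r1 <- (r1 + 3)               0xffffffff
step 12: eval (r1 < 7)                0xffffffff
step 13: r1 <- r1                     0xffffffff
step 14: r2 <- r1                     0xffffffff
step 15: r1 <- (r1 + 3)               0xffffffff
step 16: eval (r1 < 7)                0xffffffff
step 17: r2 <- ((r0 % 3) % 3)         0xffffffff
step 18: r1 <- min(1, r2)             0xffffffff

Answer: 19 steps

r1: 0,0,0,0,0,0,0,0,0,0,0,0,0,0,0,0,0,0,0,0,0,0,0,0,0,0,0,0,0,0,0,0
r0: 0,0,0,0,0,0,0,0,0,0,0,0,0,0,0,0,0,0,0,0,0,0,0,0,0,0,0,0,0,0,0,0
r2: 0,0,0,0,0,0,0,0,0,0,0,0,0,0,0,0,0,0,0,0,0,0,0,0,0,0,0,0,0,0,0,0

steps = 19; useful = 572; efficiency = 572/608 = 143/152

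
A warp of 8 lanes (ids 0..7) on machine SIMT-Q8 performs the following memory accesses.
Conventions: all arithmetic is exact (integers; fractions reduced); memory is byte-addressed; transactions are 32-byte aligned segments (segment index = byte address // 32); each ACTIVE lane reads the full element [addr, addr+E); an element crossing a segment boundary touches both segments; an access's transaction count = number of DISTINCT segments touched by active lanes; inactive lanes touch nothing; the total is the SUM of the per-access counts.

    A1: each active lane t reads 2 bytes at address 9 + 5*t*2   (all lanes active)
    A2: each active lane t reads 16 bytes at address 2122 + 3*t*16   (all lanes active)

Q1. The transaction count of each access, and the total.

A1: 3 transactions
A2: 12 transactions

Answer: 3,12; total 15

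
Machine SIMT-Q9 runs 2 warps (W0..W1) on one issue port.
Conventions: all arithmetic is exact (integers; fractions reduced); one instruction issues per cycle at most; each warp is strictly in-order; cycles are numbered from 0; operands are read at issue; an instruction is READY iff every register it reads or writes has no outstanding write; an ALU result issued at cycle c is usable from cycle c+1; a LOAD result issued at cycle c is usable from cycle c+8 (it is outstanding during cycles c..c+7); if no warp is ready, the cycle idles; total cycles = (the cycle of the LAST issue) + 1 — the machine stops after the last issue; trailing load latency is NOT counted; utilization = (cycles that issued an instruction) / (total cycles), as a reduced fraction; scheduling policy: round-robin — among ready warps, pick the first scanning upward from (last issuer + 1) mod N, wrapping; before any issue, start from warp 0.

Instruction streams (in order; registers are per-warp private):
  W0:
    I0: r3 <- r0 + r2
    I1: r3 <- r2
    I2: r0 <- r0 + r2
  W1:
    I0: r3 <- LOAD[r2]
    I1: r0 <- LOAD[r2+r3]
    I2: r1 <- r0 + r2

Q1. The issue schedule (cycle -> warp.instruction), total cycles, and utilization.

cycle 0: W0.I0
cycle 1: W1.I0
cycle 2: W0.I1
cycle 3: W0.I2
cycle 4: idle
cycle 5: idle
cycle 6: idle
cycle 7: idle
cycle 8: idle
cycle 9: W1.I1
cycle 10: idle
cycle 11: idle
cycle 12: idle
cycle 13: idle
cycle 14: idle
cycle 15: idle
cycle 16: idle
cycle 17: W1.I2

Answer: 18 cycles, utilization 1/3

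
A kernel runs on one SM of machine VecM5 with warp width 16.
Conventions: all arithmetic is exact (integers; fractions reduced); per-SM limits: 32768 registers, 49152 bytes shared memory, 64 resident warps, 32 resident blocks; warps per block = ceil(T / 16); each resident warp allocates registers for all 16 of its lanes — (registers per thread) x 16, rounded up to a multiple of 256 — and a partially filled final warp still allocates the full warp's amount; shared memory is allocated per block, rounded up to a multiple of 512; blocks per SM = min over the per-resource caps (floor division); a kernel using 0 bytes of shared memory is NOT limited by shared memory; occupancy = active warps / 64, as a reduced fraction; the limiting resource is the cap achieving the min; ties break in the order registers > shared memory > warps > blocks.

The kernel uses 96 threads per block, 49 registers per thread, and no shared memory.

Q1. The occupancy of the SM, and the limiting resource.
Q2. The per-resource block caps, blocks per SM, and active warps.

Answer: occupancy 15/32, limited by registers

registers: 5 blocks
shared memory: no limit (kernel uses none)
warps: 10 blocks
blocks: 32 blocks

Answer: 5 blocks, 30 active warps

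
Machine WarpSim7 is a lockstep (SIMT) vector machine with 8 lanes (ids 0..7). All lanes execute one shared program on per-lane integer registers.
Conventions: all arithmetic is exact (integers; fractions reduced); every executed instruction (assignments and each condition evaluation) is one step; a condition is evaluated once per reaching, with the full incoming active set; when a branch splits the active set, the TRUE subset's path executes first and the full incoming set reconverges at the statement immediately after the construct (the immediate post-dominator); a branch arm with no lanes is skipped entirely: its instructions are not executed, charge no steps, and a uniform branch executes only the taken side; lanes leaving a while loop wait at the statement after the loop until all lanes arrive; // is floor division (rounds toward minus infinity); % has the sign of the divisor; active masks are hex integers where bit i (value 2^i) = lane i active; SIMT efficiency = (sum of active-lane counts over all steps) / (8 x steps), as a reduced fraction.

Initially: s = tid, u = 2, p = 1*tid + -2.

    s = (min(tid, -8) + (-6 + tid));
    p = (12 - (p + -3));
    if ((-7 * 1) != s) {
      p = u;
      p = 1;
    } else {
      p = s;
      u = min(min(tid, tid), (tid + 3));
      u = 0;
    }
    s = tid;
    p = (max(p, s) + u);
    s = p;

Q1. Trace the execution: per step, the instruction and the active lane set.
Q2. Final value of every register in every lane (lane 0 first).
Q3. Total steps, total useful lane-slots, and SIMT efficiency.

step 0: s <- (min(tid, -8) + (-6 + tid)) 0xff
step 1: p <- (12 - (p + -3))         0xff
step 2: eval ((-7 * 1) != s)         0xff
step 3: p <- u                       0x7f
step 4: p <- 1                       0x7f
step 5: p <- s                       0x80
step 6: u <- min(min(tid, tid), (tid + 3)) 0x80
step 7: u <- 0                       0x80
step 8: s <- tid                     0xff
step 9: p <- (max(p, s) + u)         0xff
step 10: s <- p                       0xff

Answer: 11 steps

s: 3,3,4,5,6,7,8,7
u: 2,2,2,2,2,2,2,0
p: 3,3,4,5,6,7,8,7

steps = 11; useful = 65; efficiency = 65/88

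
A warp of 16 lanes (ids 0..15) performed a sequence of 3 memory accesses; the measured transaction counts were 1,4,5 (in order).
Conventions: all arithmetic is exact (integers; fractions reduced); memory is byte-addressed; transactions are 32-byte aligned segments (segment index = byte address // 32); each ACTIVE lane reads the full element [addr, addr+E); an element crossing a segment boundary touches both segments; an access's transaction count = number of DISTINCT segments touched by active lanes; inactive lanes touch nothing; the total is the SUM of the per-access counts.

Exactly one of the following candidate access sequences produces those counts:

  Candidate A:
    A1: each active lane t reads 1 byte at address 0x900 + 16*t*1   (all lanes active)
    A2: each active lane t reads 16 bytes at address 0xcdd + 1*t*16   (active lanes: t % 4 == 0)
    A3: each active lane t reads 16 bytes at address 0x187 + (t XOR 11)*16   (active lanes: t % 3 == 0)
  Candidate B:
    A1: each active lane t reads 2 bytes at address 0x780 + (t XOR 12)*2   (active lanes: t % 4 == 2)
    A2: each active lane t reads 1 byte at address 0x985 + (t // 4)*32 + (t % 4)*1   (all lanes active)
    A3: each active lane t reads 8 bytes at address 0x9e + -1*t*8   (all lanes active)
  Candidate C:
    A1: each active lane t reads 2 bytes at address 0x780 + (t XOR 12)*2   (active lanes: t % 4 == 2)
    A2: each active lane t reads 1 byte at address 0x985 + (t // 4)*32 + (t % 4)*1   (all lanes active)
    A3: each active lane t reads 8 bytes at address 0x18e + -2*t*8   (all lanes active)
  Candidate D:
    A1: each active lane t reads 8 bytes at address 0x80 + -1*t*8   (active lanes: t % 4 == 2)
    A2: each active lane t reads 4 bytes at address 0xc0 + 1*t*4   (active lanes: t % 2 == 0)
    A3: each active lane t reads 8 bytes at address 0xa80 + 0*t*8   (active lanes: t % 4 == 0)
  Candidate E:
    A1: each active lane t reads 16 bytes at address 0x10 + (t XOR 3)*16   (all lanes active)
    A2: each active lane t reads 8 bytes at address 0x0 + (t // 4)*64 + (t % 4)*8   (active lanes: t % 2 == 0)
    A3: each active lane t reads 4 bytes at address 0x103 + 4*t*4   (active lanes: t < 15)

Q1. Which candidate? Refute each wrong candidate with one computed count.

A: A1 gives 8 transactions, not 1
C: A3 gives 9 transactions, not 5
D: A1 gives 4 transactions, not 1
E: A1 gives 9 transactions, not 1
B: all counts match (1,4,5)

Answer: B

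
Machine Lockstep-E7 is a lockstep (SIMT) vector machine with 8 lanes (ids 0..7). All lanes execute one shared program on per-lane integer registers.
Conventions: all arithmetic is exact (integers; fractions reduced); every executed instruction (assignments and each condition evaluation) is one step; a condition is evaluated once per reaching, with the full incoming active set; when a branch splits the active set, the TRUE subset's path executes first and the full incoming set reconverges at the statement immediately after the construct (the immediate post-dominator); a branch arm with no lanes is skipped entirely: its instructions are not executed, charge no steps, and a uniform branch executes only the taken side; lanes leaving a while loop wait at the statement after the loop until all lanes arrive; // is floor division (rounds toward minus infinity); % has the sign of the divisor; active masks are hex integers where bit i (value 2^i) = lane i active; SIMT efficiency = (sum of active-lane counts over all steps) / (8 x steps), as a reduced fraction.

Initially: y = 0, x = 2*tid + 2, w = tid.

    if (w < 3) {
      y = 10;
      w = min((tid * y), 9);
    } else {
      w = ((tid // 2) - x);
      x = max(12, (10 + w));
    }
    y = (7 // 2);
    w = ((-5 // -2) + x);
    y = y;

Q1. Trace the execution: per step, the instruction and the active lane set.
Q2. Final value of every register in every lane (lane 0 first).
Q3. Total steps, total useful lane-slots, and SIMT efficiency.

step 0: eval (w < 3)                 0xff
step 1: y <- 10                      0x07
step 2: w <- min((tid * y), 9)       0x07
step 3: w <- ((tid // 2) - x)        0xf8
step 4: x <- max(12, (10 + w))       0xf8
step 5: y <- (7 // 2)                0xff
step 6: w <- ((-5 // -2) + x)        0xff
step 7: y <- y                       0xff

Answer: 8 steps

y: 3,3,3,3,3,3,3,3
x: 2,4,6,12,12,12,12,12
w: 4,6,8,14,14,14,14,14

steps = 8; useful = 48; efficiency = 48/64 = 3/4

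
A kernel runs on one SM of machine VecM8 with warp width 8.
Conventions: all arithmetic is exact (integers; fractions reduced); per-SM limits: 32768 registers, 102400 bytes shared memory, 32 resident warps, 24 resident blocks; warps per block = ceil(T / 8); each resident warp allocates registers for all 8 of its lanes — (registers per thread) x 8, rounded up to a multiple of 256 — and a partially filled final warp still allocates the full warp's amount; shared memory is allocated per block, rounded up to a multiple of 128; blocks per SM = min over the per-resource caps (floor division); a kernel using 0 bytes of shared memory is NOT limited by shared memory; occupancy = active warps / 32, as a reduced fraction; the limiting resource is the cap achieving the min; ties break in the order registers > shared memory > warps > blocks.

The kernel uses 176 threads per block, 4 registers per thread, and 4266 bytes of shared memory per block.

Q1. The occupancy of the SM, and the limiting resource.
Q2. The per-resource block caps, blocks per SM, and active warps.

Answer: occupancy 11/16, limited by warps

registers: 5 blocks
shared memory: 23 blocks
warps: 1 block
blocks: 24 blocks

Answer: 1 block, 22 active warps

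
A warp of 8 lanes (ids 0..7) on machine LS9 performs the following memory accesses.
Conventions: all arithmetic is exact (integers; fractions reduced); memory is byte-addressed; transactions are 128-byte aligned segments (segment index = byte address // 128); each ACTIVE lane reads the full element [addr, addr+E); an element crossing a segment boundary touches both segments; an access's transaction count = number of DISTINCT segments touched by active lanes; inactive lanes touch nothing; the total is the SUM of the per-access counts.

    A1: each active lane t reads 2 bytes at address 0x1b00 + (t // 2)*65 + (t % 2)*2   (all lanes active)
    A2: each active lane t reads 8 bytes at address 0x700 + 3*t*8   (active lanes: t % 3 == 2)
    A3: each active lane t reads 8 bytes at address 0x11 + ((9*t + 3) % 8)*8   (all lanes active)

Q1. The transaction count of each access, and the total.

A1: 2 transactions
A2: 1 transaction
A3: 1 transaction

Answer: 2,1,1; total 4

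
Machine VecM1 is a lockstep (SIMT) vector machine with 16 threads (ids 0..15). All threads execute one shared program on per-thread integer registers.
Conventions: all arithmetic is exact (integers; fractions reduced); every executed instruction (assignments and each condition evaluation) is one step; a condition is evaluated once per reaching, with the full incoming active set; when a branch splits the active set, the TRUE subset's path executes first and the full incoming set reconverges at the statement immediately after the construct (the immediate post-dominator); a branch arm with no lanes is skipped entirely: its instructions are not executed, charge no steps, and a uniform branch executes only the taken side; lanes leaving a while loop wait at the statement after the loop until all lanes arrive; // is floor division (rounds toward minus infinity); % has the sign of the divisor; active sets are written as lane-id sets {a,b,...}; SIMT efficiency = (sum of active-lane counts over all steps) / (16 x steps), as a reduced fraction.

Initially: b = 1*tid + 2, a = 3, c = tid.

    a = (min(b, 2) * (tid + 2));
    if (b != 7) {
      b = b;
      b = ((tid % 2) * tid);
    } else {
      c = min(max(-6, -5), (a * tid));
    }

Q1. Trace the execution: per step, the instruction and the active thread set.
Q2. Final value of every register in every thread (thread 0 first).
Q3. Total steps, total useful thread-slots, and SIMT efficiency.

step 0: a <- (min(b, 2) * (tid + 2)) {0,1,2,3,4,5,6,7,8,9,10,11,12,13,14,15}
step 1: eval (b != 7)                {0,1,2,3,4,5,6,7,8,9,10,11,12,13,14,15}
step 2: b <- b                       {0,1,2,3,4,6,7,8,9,10,11,12,13,14,15}
step 3: b <- ((tid % 2) * tid)       {0,1,2,3,4,6,7,8,9,10,11,12,13,14,15}
step 4: c <- min(max(-6, -5), (a * tid)) {5}

Answer: 5 steps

b: 0,1,0,3,0,7,0,7,0,9,0,11,0,13,0,15
a: 4,6,8,10,12,14,16,18,20,22,24,26,28,30,32,34
c: 0,1,2,3,4,-5,6,7,8,9,10,11,12,13,14,15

steps = 5; useful = 63; efficiency = 63/80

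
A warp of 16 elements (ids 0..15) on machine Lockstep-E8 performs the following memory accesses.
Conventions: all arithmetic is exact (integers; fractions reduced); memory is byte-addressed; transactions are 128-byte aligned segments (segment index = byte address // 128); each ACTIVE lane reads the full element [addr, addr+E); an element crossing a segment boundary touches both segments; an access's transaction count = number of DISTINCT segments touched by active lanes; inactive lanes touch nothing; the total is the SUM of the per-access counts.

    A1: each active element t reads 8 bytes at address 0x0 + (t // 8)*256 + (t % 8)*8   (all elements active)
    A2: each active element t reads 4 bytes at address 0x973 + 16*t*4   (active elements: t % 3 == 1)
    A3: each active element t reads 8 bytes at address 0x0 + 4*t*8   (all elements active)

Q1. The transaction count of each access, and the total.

A1: 2 transactions
A2: 5 transactions
A3: 4 transactions

Answer: 2,5,4; total 11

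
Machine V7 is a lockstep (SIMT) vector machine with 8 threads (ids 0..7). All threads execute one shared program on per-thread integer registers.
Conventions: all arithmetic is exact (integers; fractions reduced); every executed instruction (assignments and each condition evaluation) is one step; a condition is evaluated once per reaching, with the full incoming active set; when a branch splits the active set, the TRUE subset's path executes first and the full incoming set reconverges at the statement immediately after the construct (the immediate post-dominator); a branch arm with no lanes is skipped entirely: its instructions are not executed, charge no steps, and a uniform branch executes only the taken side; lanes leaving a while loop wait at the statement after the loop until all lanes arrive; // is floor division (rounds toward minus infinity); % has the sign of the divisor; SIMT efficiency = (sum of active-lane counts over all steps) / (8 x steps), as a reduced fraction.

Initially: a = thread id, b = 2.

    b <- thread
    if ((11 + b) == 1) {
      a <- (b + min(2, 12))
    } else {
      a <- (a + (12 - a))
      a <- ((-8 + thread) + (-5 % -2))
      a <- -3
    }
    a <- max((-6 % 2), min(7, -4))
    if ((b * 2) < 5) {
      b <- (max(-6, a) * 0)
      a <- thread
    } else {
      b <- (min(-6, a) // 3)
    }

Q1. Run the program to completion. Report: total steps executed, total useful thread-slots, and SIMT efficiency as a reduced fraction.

Answer: 10 steps, 67 useful, 67/80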